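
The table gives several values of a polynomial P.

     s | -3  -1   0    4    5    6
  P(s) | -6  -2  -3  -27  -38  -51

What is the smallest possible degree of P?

Divided differences on the nodes -3, -1, 0, 4, 5, 6:
  order 0: -6  -2  -3  -27  -38  -51
  order 1: 2  -1  -6  -11  -13
  order 2: -1  -1  -1  -1
  order 3: 0  0  0
  order 4: 0  0
  order 5: 0
The order-2 divided differences are all -1 (nonzero) and every higher order vanishes, so the data lies on a polynomial of degree exactly 2.

2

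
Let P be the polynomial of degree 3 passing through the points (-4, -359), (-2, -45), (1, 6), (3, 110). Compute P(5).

550

Using the Lagrange interpolation formula with nodes -4, -2, 1, 3:
  L_0(u) = (u + 2)(u - 1)(u - 3) / -70
  L_1(u) = (u + 4)(u - 1)(u - 3) / 30
  L_2(u) = (u + 4)(u + 2)(u - 3) / -30
  L_3(u) = (u + 4)(u + 2)(u - 1) / 70
Then P(u) = -359·L_0(u) - 45·L_1(u) + 6·L_2(u) + 110·L_3(u).
Expanding and collecting terms gives P(u) = 5u^3 - 3u^2 - u + 5.
Evaluating at u = 5: P(5) = 550.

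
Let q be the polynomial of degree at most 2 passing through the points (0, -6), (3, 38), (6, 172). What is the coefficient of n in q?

-1/3

Write q(n) = an^2 + bn + c. Substituting each data point gives a linear system:
  c = -6
  9a + 3b + c = 38
  36a + 6b + c = 172
Solving the system yields a = 5, b = -1/3, c = -6.
So q(n) = 5n^2 - (1/3)n - 6.
The coefficient of n is -1/3.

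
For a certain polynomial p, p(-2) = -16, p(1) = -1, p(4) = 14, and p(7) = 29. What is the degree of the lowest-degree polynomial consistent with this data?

1

Forward differences of the values at t = -2, 1, 4, 7:
  p  : -16  -1  14  29
  Δ  : 15  15  15
  Δ^2: 0  0
  Δ^3: 0
The first differences are constant (15) and nonzero, while all higher differences vanish, so the minimal degree is 1.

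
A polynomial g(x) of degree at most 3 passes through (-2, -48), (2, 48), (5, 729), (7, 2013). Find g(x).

g(x) = 6x^3 - x^2 + 4

Using the Lagrange interpolation formula with nodes -2, 2, 5, 7:
  L_0(x) = (x - 2)(x - 5)(x - 7) / -252
  L_1(x) = (x + 2)(x - 5)(x - 7) / 60
  L_2(x) = (x + 2)(x - 2)(x - 7) / -42
  L_3(x) = (x + 2)(x - 2)(x - 5) / 90
Then g(x) = -48·L_0(x) + 48·L_1(x) + 729·L_2(x) + 2013·L_3(x).
Expanding and collecting terms gives g(x) = 6x^3 - x^2 + 4.
Check: g(7) = 2013. ✓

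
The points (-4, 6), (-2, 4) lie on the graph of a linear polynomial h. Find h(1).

Write h(s) = as + b. Substituting each data point gives a linear system:
  -4a + b = 6
  -2a + b = 4
Solving the system yields a = -1, b = 2.
So h(s) = -s + 2.
Then h(1) = 1.

1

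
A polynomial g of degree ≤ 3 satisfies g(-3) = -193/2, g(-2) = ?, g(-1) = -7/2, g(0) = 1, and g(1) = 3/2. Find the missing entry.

The 4 known points determine the degree-3 polynomial uniquely.
Write g(u) = au^3 + bu^2 + cu + d. Substituting each data point gives a linear system:
  -27a + 9b - 3c + d = -193/2
  -a + b - c + d = -7/2
  d = 1
  a + b + c + d = 3/2
Solving the system yields a = 3, b = -2, c = -1/2, d = 1.
So g(u) = 3u^3 - 2u^2 - (1/2)u + 1.
Then g(-2) = -30.

-30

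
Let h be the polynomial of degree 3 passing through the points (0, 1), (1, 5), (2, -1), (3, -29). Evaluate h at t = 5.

-199

Using the Lagrange interpolation formula with nodes 0, 1, 2, 3:
  L_0(t) = (t - 1)(t - 2)(t - 3) / -6
  L_1(t) = t(t - 2)(t - 3) / 2
  L_2(t) = t(t - 1)(t - 3) / -2
  L_3(t) = t(t - 1)(t - 2) / 6
Then h(t) = 1·L_0(t) + 5·L_1(t) - 1·L_2(t) - 29·L_3(t).
Expanding and collecting terms gives h(t) = -2t^3 + t^2 + 5t + 1.
Evaluating at t = 5: h(5) = -199.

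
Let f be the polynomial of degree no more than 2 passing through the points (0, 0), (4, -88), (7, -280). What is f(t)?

Write f(t) = at^2 + bt + c. Substituting each data point gives a linear system:
  c = 0
  16a + 4b + c = -88
  49a + 7b + c = -280
Solving the system yields a = -6, b = 2, c = 0.
So f(t) = -6t^2 + 2t.
Check: f(4) = -88. ✓

f(t) = -6t^2 + 2t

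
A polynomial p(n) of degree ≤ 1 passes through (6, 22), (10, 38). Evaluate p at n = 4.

Using the Lagrange interpolation formula with nodes 6, 10:
  L_0(n) = (n - 10) / -4
  L_1(n) = (n - 6) / 4
Then p(n) = 22·L_0(n) + 38·L_1(n).
Expanding and collecting terms gives p(n) = 4n - 2.
Evaluating at n = 4: p(4) = 14.

14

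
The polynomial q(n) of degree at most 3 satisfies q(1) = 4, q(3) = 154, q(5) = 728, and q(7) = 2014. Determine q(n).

q(n) = 6n^3 - n^2 + n - 2

Write q(n) = an^3 + bn^2 + cn + d. Substituting each data point gives a linear system:
  a + b + c + d = 4
  27a + 9b + 3c + d = 154
  125a + 25b + 5c + d = 728
  343a + 49b + 7c + d = 2014
Solving the system yields a = 6, b = -1, c = 1, d = -2.
So q(n) = 6n^3 - n^2 + n - 2.
Check: q(7) = 2014. ✓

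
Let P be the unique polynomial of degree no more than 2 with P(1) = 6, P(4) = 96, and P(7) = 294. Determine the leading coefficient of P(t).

6

Write P(t) = at^2 + bt + c. Substituting each data point gives a linear system:
  a + b + c = 6
  16a + 4b + c = 96
  49a + 7b + c = 294
Solving the system yields a = 6, b = 0, c = 0.
So P(t) = 6t^2.
The leading coefficient is 6.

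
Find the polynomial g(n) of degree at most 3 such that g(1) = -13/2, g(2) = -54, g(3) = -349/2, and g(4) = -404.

Using the Lagrange interpolation formula with nodes 1, 2, 3, 4:
  L_0(n) = (n - 2)(n - 3)(n - 4) / -6
  L_1(n) = (n - 1)(n - 3)(n - 4) / 2
  L_2(n) = (n - 1)(n - 2)(n - 4) / -2
  L_3(n) = (n - 1)(n - 2)(n - 3) / 6
Then g(n) = -13/2·L_0(n) - 54·L_1(n) - 349/2·L_2(n) - 404·L_3(n).
Expanding and collecting terms gives g(n) = -6n^3 - (1/2)n^2 - 4n + 4.
Check: g(3) = -349/2. ✓

g(n) = -6n^3 - (1/2)n^2 - 4n + 4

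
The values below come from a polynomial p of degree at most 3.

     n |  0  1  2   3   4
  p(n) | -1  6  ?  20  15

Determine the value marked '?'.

On equispaced nodes a degree-3 polynomial has vanishing fourth forward difference, so
  p(0) - 4·p(1) + 6·p(2) - 4·p(3) + p(4) = 0.
Substituting the known values and solving for p(2):
  6·p(2) = 90
  p(2) = 15.

15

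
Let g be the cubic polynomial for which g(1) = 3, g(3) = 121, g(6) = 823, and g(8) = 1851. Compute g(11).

4593

Using the Lagrange interpolation formula with nodes 1, 3, 6, 8:
  L_0(x) = (x - 3)(x - 6)(x - 8) / -70
  L_1(x) = (x - 1)(x - 6)(x - 8) / 30
  L_2(x) = (x - 1)(x - 3)(x - 8) / -30
  L_3(x) = (x - 1)(x - 3)(x - 6) / 70
Then g(x) = 3·L_0(x) + 121·L_1(x) + 823·L_2(x) + 1851·L_3(x).
Expanding and collecting terms gives g(x) = 3x³ + 5x² - 5.
Evaluating at x = 11: g(11) = 4593.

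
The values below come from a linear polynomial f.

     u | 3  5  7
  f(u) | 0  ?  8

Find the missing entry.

4

On equispaced nodes a degree-1 polynomial has vanishing second forward difference, so
  f(3) - 2·f(5) + f(7) = 0.
Substituting the known values and solving for f(5):
  -2·f(5) = -8
  f(5) = 4.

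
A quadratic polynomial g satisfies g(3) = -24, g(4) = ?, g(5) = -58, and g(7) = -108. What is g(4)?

The 3 known points determine the degree-2 polynomial uniquely.
Write g(x) = ax^2 + bx + c. Substituting each data point gives a linear system:
  9a + 3b + c = -24
  25a + 5b + c = -58
  49a + 7b + c = -108
Solving the system yields a = -2, b = -1, c = -3.
So g(x) = -2x^2 - x - 3.
Then g(4) = -39.

-39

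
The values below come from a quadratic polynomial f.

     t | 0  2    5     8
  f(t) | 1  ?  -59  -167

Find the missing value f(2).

The 3 known points determine the degree-2 polynomial uniquely.
Write f(t) = at^2 + bt + c. Substituting each data point gives a linear system:
  c = 1
  25a + 5b + c = -59
  64a + 8b + c = -167
Solving the system yields a = -3, b = 3, c = 1.
So f(t) = -3t^2 + 3t + 1.
Then f(2) = -5.

-5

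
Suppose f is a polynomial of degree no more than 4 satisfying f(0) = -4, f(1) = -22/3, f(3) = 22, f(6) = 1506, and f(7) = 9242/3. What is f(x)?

f(x) = 2x^4 - 5x^3 - (1/3)x - 4

Write f(x) = ax^4 + bx^3 + cx^2 + dx + e. Substituting each data point gives a linear system:
  e = -4
  a + b + c + d + e = -22/3
  81a + 27b + 9c + 3d + e = 22
  1296a + 216b + 36c + 6d + e = 1506
  2401a + 343b + 49c + 7d + e = 9242/3
Solving the system yields a = 2, b = -5, c = 0, d = -1/3, e = -4.
So f(x) = 2x⁴ - 5x³ - (1/3)x - 4.
Check: f(7) = 9242/3. ✓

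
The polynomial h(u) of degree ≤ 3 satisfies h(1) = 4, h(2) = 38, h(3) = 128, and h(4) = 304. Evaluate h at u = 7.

1648

Forward differences of the values at u = 1, 2, 3, 4:
  h  : 4  38  128  304
  Δ  : 34  90  176
  Δ^2: 56  86
  Δ^3: 30
The third differences are constant, confirming degree 3.
Interpolating (Newton forward form) and evaluating at u = 7 gives h(7) = 1648.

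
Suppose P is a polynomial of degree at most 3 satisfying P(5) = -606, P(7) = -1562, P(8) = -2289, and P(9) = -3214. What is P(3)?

Write P(t) = at^3 + bt^2 + ct + d. Substituting each data point gives a linear system:
  125a + 25b + 5c + d = -606
  343a + 49b + 7c + d = -1562
  512a + 64b + 8c + d = -2289
  729a + 81b + 9c + d = -3214
Solving the system yields a = -4, b = -3, c = -6, d = -1.
So P(t) = -4t^3 - 3t^2 - 6t - 1.
Then P(3) = -154.

-154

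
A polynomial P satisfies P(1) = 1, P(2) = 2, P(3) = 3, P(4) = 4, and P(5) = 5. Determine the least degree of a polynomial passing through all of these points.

1

Forward differences of the values at x = 1, 2, 3, 4, 5:
  P  : 1  2  3  4  5
  Δ  : 1  1  1  1
  Δ^2: 0  0  0
  Δ^3: 0  0
  Δ^4: 0
The first differences are constant (1) and nonzero, while all higher differences vanish, so the minimal degree is 1.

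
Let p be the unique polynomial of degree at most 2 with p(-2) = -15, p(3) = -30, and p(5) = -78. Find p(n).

p(n) = -3n^2 - 3

Write p(n) = an^2 + bn + c. Substituting each data point gives a linear system:
  4a - 2b + c = -15
  9a + 3b + c = -30
  25a + 5b + c = -78
Solving the system yields a = -3, b = 0, c = -3.
So p(n) = -3n^2 - 3.
Check: p(5) = -78. ✓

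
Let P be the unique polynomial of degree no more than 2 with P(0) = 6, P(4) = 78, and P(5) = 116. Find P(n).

Write P(n) = an^2 + bn + c. Substituting each data point gives a linear system:
  c = 6
  16a + 4b + c = 78
  25a + 5b + c = 116
Solving the system yields a = 4, b = 2, c = 6.
So P(n) = 4n^2 + 2n + 6.
Check: P(4) = 78. ✓

P(n) = 4n^2 + 2n + 6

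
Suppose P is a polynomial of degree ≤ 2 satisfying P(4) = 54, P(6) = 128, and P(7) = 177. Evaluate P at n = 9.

Using the Lagrange interpolation formula with nodes 4, 6, 7:
  L_0(n) = (n - 6)(n - 7) / 6
  L_1(n) = (n - 4)(n - 7) / -2
  L_2(n) = (n - 4)(n - 6) / 3
Then P(n) = 54·L_0(n) + 128·L_1(n) + 177·L_2(n).
Expanding and collecting terms gives P(n) = 4n^2 - 3n + 2.
Evaluating at n = 9: P(9) = 299.

299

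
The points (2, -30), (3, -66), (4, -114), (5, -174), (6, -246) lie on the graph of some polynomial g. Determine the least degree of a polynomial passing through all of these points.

Forward differences of the values at s = 2, 3, 4, 5, 6:
  g  : -30  -66  -114  -174  -246
  Δ  : -36  -48  -60  -72
  Δ^2: -12  -12  -12
  Δ^3: 0  0
  Δ^4: 0
The second differences are constant (-12) and nonzero, while all higher differences vanish, so the minimal degree is 2.

2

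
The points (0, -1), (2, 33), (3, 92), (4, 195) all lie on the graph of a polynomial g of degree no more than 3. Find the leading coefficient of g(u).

2

Write g(u) = au^3 + bu^2 + cu + d. Substituting each data point gives a linear system:
  d = -1
  8a + 4b + 2c + d = 33
  27a + 9b + 3c + d = 92
  64a + 16b + 4c + d = 195
Solving the system yields a = 2, b = 4, c = 1, d = -1.
So g(u) = 2u^3 + 4u^2 + u - 1.
The leading coefficient is 2.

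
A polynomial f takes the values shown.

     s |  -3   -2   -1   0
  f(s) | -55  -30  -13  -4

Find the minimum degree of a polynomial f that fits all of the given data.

2

Forward differences of the values at s = -3, -2, -1, 0:
  f  : -55  -30  -13  -4
  Δ  : 25  17  9
  Δ^2: -8  -8
  Δ^3: 0
The second differences are constant (-8) and nonzero, while all higher differences vanish, so the minimal degree is 2.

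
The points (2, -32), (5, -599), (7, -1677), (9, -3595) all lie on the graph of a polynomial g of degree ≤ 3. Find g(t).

g(t) = -5t^3 + 6t - 4

Write g(t) = at^3 + bt^2 + ct + d. Substituting each data point gives a linear system:
  8a + 4b + 2c + d = -32
  125a + 25b + 5c + d = -599
  343a + 49b + 7c + d = -1677
  729a + 81b + 9c + d = -3595
Solving the system yields a = -5, b = 0, c = 6, d = -4.
So g(t) = -5t^3 + 6t - 4.
Check: g(5) = -599. ✓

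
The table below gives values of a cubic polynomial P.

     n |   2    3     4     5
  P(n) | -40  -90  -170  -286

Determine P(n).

P(n) = -n^3 - 6n^2 - n - 6

Using the Lagrange interpolation formula with nodes 2, 3, 4, 5:
  L_0(n) = (n - 3)(n - 4)(n - 5) / -6
  L_1(n) = (n - 2)(n - 4)(n - 5) / 2
  L_2(n) = (n - 2)(n - 3)(n - 5) / -2
  L_3(n) = (n - 2)(n - 3)(n - 4) / 6
Then P(n) = -40·L_0(n) - 90·L_1(n) - 170·L_2(n) - 286·L_3(n).
Expanding and collecting terms gives P(n) = -n³ - 6n² - n - 6.
Check: P(2) = -40. ✓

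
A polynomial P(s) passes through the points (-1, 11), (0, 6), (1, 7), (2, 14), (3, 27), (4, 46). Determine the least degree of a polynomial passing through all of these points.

2

Forward differences of the values at s = -1, 0, 1, 2, 3, 4:
  P  : 11  6  7  14  27  46
  Δ  : -5  1  7  13  19
  Δ^2: 6  6  6  6
  Δ^3: 0  0  0
  Δ^4: 0  0
  Δ^5: 0
The second differences are constant (6) and nonzero, while all higher differences vanish, so the minimal degree is 2.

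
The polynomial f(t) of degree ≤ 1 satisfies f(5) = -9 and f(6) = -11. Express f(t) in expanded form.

Write f(t) = at + b. Substituting each data point gives a linear system:
  5a + b = -9
  6a + b = -11
Solving the system yields a = -2, b = 1.
So f(t) = -2t + 1.
Check: f(6) = -11. ✓

f(t) = -2t + 1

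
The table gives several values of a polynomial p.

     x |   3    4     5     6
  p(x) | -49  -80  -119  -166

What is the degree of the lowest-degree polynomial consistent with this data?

Forward differences of the values at x = 3, 4, 5, 6:
  p  : -49  -80  -119  -166
  Δ  : -31  -39  -47
  Δ^2: -8  -8
  Δ^3: 0
The second differences are constant (-8) and nonzero, while all higher differences vanish, so the minimal degree is 2.

2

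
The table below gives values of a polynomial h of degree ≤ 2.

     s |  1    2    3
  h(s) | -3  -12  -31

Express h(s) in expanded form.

Write h(s) = as^2 + bs + c. Substituting each data point gives a linear system:
  a + b + c = -3
  4a + 2b + c = -12
  9a + 3b + c = -31
Solving the system yields a = -5, b = 6, c = -4.
So h(s) = -5s^2 + 6s - 4.
Check: h(3) = -31. ✓

h(s) = -5s^2 + 6s - 4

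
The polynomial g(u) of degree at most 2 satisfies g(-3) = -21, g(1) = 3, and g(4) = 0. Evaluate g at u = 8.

Using the Lagrange interpolation formula with nodes -3, 1, 4:
  L_0(u) = (u - 1)(u - 4) / 28
  L_1(u) = (u + 3)(u - 4) / -12
  L_2(u) = (u + 3)(u - 1) / 21
Then g(u) = -21·L_0(u) + 3·L_1(u) + 0·L_2(u).
Expanding and collecting terms gives g(u) = -u^2 + 4u.
Evaluating at u = 8: g(8) = -32.

-32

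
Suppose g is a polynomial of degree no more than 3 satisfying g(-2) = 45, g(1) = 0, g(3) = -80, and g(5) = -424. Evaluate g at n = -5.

Using the Lagrange interpolation formula with nodes -2, 1, 3, 5:
  L_0(n) = (n - 1)(n - 3)(n - 5) / -105
  L_1(n) = (n + 2)(n - 3)(n - 5) / 24
  L_2(n) = (n + 2)(n - 1)(n - 5) / -20
  L_3(n) = (n + 2)(n - 1)(n - 3) / 56
Then g(n) = 45·L_0(n) + 0·L_1(n) - 80·L_2(n) - 424·L_3(n).
Expanding and collecting terms gives g(n) = -4n³ + 3n² + 1.
Evaluating at n = -5: g(-5) = 576.

576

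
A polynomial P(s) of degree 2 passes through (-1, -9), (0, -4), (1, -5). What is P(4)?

-44

Using the Lagrange interpolation formula with nodes -1, 0, 1:
  L_0(s) = s(s - 1) / 2
  L_1(s) = (s + 1)(s - 1) / -1
  L_2(s) = (s + 1)s / 2
Then P(s) = -9·L_0(s) - 4·L_1(s) - 5·L_2(s).
Expanding and collecting terms gives P(s) = -3s^2 + 2s - 4.
Evaluating at s = 4: P(4) = -44.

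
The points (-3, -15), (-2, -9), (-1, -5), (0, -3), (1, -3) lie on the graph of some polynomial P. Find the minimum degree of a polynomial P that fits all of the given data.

Forward differences of the values at u = -3, -2, -1, 0, 1:
  P  : -15  -9  -5  -3  -3
  Δ  : 6  4  2  0
  Δ^2: -2  -2  -2
  Δ^3: 0  0
  Δ^4: 0
The second differences are constant (-2) and nonzero, while all higher differences vanish, so the minimal degree is 2.

2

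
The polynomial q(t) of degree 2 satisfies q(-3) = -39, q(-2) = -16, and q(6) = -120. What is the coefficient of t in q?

3

Write q(t) = at^2 + bt + c. Substituting each data point gives a linear system:
  9a - 3b + c = -39
  4a - 2b + c = -16
  36a + 6b + c = -120
Solving the system yields a = -4, b = 3, c = 6.
So q(t) = -4t^2 + 3t + 6.
The coefficient of t is 3.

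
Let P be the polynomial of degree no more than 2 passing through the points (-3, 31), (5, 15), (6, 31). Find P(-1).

Write P(x) = ax^2 + bx + c. Substituting each data point gives a linear system:
  9a - 3b + c = 31
  25a + 5b + c = 15
  36a + 6b + c = 31
Solving the system yields a = 2, b = -6, c = -5.
So P(x) = 2x^2 - 6x - 5.
Then P(-1) = 3.

3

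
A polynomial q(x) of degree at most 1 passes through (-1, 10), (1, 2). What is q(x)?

Write q(x) = ax + b. Substituting each data point gives a linear system:
  -a + b = 10
  a + b = 2
Solving the system yields a = -4, b = 6.
So q(x) = -4x + 6.
Check: q(-1) = 10. ✓

q(x) = -4x + 6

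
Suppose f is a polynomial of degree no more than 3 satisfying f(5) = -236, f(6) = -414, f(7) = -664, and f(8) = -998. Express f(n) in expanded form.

f(n) = -2n^3 + 4n - 6

Write f(n) = an^3 + bn^2 + cn + d. Substituting each data point gives a linear system:
  125a + 25b + 5c + d = -236
  216a + 36b + 6c + d = -414
  343a + 49b + 7c + d = -664
  512a + 64b + 8c + d = -998
Solving the system yields a = -2, b = 0, c = 4, d = -6.
So f(n) = -2n^3 + 4n - 6.
Check: f(5) = -236. ✓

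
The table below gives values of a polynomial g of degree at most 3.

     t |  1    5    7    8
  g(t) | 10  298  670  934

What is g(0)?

-2

Write g(t) = at^3 + bt^2 + ct + d. Substituting each data point gives a linear system:
  a + b + c + d = 10
  125a + 25b + 5c + d = 298
  343a + 49b + 7c + d = 670
  512a + 64b + 8c + d = 934
Solving the system yields a = 1, b = 6, c = 5, d = -2.
So g(t) = t³ + 6t² + 5t - 2.
Then g(0) = -2.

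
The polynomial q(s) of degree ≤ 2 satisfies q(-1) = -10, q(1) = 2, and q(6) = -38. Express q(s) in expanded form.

q(s) = -2s^2 + 6s - 2

Write q(s) = as^2 + bs + c. Substituting each data point gives a linear system:
  a - b + c = -10
  a + b + c = 2
  36a + 6b + c = -38
Solving the system yields a = -2, b = 6, c = -2.
So q(s) = -2s^2 + 6s - 2.
Check: q(-1) = -10. ✓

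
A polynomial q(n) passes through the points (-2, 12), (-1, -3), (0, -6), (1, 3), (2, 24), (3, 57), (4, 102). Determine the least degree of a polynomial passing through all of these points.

Forward differences of the values at n = -2, -1, 0, 1, 2, 3, 4:
  q  : 12  -3  -6  3  24  57  102
  Δ  : -15  -3  9  21  33  45
  Δ^2: 12  12  12  12  12
  Δ^3: 0  0  0  0
  Δ^4: 0  0  0
  Δ^5: 0  0
  Δ^6: 0
The second differences are constant (12) and nonzero, while all higher differences vanish, so the minimal degree is 2.

2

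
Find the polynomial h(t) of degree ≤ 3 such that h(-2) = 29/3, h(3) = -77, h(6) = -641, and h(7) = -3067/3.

h(t) = -3t^3 - (1/3)t^2 + 4t - 5

Write h(t) = at^3 + bt^2 + ct + d. Substituting each data point gives a linear system:
  -8a + 4b - 2c + d = 29/3
  27a + 9b + 3c + d = -77
  216a + 36b + 6c + d = -641
  343a + 49b + 7c + d = -3067/3
Solving the system yields a = -3, b = -1/3, c = 4, d = -5.
So h(t) = -3t³ - (1/3)t² + 4t - 5.
Check: h(6) = -641. ✓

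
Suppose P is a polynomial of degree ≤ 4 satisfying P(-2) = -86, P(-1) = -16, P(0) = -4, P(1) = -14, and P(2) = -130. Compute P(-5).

Forward differences of the values at u = -2, -1, 0, 1, 2:
  P  : -86  -16  -4  -14  -130
  Δ  : 70  12  -10  -116
  Δ^2: -58  -22  -106
  Δ^3: 36  -84
  Δ^4: -120
The fourth differences are constant, confirming degree 4.
Interpolating (Newton forward form) and evaluating at u = -5 gives P(-5) = -2804.

-2804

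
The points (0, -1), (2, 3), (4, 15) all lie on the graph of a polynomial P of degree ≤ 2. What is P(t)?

P(t) = t^2 - 1

Write P(t) = at^2 + bt + c. Substituting each data point gives a linear system:
  c = -1
  4a + 2b + c = 3
  16a + 4b + c = 15
Solving the system yields a = 1, b = 0, c = -1.
So P(t) = t² - 1.
Check: P(2) = 3. ✓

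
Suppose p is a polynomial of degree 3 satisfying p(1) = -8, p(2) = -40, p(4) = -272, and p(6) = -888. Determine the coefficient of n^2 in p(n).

0

Write p(n) = an^3 + bn^2 + cn + d. Substituting each data point gives a linear system:
  a + b + c + d = -8
  8a + 4b + 2c + d = -40
  64a + 16b + 4c + d = -272
  216a + 36b + 6c + d = -888
Solving the system yields a = -4, b = 0, c = -4, d = 0.
So p(n) = -4n^3 - 4n.
The coefficient of n^2 is 0.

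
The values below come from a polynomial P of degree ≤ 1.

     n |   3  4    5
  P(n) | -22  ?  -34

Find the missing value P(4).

-28

The 2 known points determine the degree-1 polynomial uniquely.
Write P(n) = an + b. Substituting each data point gives a linear system:
  3a + b = -22
  5a + b = -34
Solving the system yields a = -6, b = -4.
So P(n) = -6n - 4.
Then P(4) = -28.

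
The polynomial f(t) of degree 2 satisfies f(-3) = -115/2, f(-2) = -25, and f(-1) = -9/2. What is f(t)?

f(t) = -6t^2 + (5/2)t + 4

Using the Lagrange interpolation formula with nodes -3, -2, -1:
  L_0(t) = (t + 2)(t + 1) / 2
  L_1(t) = (t + 3)(t + 1) / -1
  L_2(t) = (t + 3)(t + 2) / 2
Then f(t) = -115/2·L_0(t) - 25·L_1(t) - 9/2·L_2(t).
Expanding and collecting terms gives f(t) = -6t^2 + (5/2)t + 4.
Check: f(-1) = -9/2. ✓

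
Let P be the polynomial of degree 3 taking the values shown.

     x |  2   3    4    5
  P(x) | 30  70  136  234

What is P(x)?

P(x) = x^3 + 4x^2 + x + 4

Write P(x) = ax^3 + bx^2 + cx + d. Substituting each data point gives a linear system:
  8a + 4b + 2c + d = 30
  27a + 9b + 3c + d = 70
  64a + 16b + 4c + d = 136
  125a + 25b + 5c + d = 234
Solving the system yields a = 1, b = 4, c = 1, d = 4.
So P(x) = x^3 + 4x^2 + x + 4.
Check: P(2) = 30. ✓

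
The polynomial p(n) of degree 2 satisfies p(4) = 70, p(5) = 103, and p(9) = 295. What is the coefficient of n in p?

Write p(n) = an^2 + bn + c. Substituting each data point gives a linear system:
  16a + 4b + c = 70
  25a + 5b + c = 103
  81a + 9b + c = 295
Solving the system yields a = 3, b = 6, c = -2.
So p(n) = 3n² + 6n - 2.
The coefficient of n is 6.

6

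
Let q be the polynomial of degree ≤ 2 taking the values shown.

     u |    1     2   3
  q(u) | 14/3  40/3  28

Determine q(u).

q(u) = 3u^2 - (1/3)u + 2

Using the Lagrange interpolation formula with nodes 1, 2, 3:
  L_0(u) = (u - 2)(u - 3) / 2
  L_1(u) = (u - 1)(u - 3) / -1
  L_2(u) = (u - 1)(u - 2) / 2
Then q(u) = 14/3·L_0(u) + 40/3·L_1(u) + 28·L_2(u).
Expanding and collecting terms gives q(u) = 3u² - (1/3)u + 2.
Check: q(2) = 40/3. ✓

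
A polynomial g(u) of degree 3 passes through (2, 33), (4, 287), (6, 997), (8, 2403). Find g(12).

8263

Forward differences of the values at u = 2, 4, 6, 8:
  g  : 33  287  997  2403
  Δ  : 254  710  1406
  Δ^2: 456  696
  Δ^3: 240
The third differences are constant, confirming degree 3.
Interpolating (Newton forward form) and evaluating at u = 12 gives g(12) = 8263.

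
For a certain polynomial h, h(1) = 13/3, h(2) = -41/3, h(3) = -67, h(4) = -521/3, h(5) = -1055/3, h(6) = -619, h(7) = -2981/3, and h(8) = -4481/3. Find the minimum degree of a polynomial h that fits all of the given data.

3

Forward differences of the values at u = 1, 2, 3, 4, 5, 6, 7, 8:
  h  : 13/3  -41/3  -67  -521/3  -1055/3  -619  -2981/3  -4481/3
  Δ  : -18  -160/3  -320/3  -178  -802/3  -1124/3  -500
  Δ^2: -106/3  -160/3  -214/3  -268/3  -322/3  -376/3
  Δ^3: -18  -18  -18  -18  -18
  Δ^4: 0  0  0  0
  Δ^5: 0  0  0
  Δ^6: 0  0
  Δ^7: 0
The third differences are constant (-18) and nonzero, while all higher differences vanish, so the minimal degree is 3.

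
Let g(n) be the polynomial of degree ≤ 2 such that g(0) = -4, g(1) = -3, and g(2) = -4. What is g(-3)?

-19

Forward differences of the values at n = 0, 1, 2:
  g  : -4  -3  -4
  Δ  : 1  -1
  Δ^2: -2
The second differences are constant, confirming degree 2.
Interpolating (Newton forward form) and evaluating at n = -3 gives g(-3) = -19.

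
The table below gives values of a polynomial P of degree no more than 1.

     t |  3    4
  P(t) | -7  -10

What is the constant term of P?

2

Write P(t) = at + b. Substituting each data point gives a linear system:
  3a + b = -7
  4a + b = -10
Solving the system yields a = -3, b = 2.
So P(t) = -3t + 2.
The constant term is 2.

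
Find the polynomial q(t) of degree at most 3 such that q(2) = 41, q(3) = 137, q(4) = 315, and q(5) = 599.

Write q(t) = at^3 + bt^2 + ct + d. Substituting each data point gives a linear system:
  8a + 4b + 2c + d = 41
  27a + 9b + 3c + d = 137
  64a + 16b + 4c + d = 315
  125a + 25b + 5c + d = 599
Solving the system yields a = 4, b = 5, c = -5, d = -1.
So q(t) = 4t^3 + 5t^2 - 5t - 1.
Check: q(5) = 599. ✓

q(t) = 4t^3 + 5t^2 - 5t - 1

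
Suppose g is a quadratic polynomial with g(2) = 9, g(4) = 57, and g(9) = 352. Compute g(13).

Using the Lagrange interpolation formula with nodes 2, 4, 9:
  L_0(n) = (n - 4)(n - 9) / 14
  L_1(n) = (n - 2)(n - 9) / -10
  L_2(n) = (n - 2)(n - 4) / 35
Then g(n) = 9·L_0(n) + 57·L_1(n) + 352·L_2(n).
Expanding and collecting terms gives g(n) = 5n^2 - 6n + 1.
Evaluating at n = 13: g(13) = 768.

768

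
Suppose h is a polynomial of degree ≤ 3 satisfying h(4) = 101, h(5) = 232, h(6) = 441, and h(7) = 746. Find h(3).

Forward differences of the values at x = 4, 5, 6, 7:
  h  : 101  232  441  746
  Δ  : 131  209  305
  Δ^2: 78  96
  Δ^3: 18
The third differences are constant, confirming degree 3.
Interpolating (Newton forward form) and evaluating at x = 3 gives h(3) = 30.

30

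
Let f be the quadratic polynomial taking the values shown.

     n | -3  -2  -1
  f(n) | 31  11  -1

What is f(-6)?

Using the Lagrange interpolation formula with nodes -3, -2, -1:
  L_0(n) = (n + 2)(n + 1) / 2
  L_1(n) = (n + 3)(n + 1) / -1
  L_2(n) = (n + 3)(n + 2) / 2
Then f(n) = 31·L_0(n) + 11·L_1(n) - 1·L_2(n).
Expanding and collecting terms gives f(n) = 4n^2 - 5.
Evaluating at n = -6: f(-6) = 139.

139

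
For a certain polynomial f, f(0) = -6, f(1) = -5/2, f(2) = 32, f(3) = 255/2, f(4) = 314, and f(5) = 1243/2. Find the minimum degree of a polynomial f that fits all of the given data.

3

Forward differences of the values at x = 0, 1, 2, 3, 4, 5:
  f  : -6  -5/2  32  255/2  314  1243/2
  Δ  : 7/2  69/2  191/2  373/2  615/2
  Δ^2: 31  61  91  121
  Δ^3: 30  30  30
  Δ^4: 0  0
  Δ^5: 0
The third differences are constant (30) and nonzero, while all higher differences vanish, so the minimal degree is 3.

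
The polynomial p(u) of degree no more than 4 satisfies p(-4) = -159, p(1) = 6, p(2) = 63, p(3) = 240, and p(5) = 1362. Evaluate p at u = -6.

Using the Lagrange interpolation formula with nodes -4, 1, 2, 3, 5:
  L_0(u) = (u - 1)(u - 2)(u - 3)(u - 5) / 1890
  L_1(u) = (u + 4)(u - 2)(u - 3)(u - 5) / -40
  L_2(u) = (u + 4)(u - 1)(u - 3)(u - 5) / 18
  L_3(u) = (u + 4)(u - 1)(u - 2)(u - 5) / -28
  L_4(u) = (u + 4)(u - 1)(u - 2)(u - 3) / 216
Then p(u) = -159·L_0(u) + 6·L_1(u) + 63·L_2(u) + 240·L_3(u) + 1362·L_4(u).
Expanding and collecting terms gives p(u) = u⁴ + 6u³ - u² + 3u - 3.
Evaluating at u = -6: p(-6) = -57.

-57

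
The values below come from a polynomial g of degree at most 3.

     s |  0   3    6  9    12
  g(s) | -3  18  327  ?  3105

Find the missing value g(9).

1248

On equispaced nodes a degree-3 polynomial has vanishing fourth forward difference, so
  g(0) - 4·g(3) + 6·g(6) - 4·g(9) + g(12) = 0.
Substituting the known values and solving for g(9):
  -4·g(9) = -4992
  g(9) = 1248.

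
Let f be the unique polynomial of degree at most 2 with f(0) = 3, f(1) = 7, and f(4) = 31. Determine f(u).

f(u) = u^2 + 3u + 3

Write f(u) = au^2 + bu + c. Substituting each data point gives a linear system:
  c = 3
  a + b + c = 7
  16a + 4b + c = 31
Solving the system yields a = 1, b = 3, c = 3.
So f(u) = u² + 3u + 3.
Check: f(4) = 31. ✓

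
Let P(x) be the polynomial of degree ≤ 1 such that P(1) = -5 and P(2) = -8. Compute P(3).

Write P(x) = ax + b. Substituting each data point gives a linear system:
  a + b = -5
  2a + b = -8
Solving the system yields a = -3, b = -2.
So P(x) = -3x - 2.
Then P(3) = -11.

-11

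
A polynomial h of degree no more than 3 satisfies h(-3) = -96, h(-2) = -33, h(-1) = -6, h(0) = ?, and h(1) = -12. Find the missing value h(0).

The 4 known points determine the degree-3 polynomial uniquely.
Write h(x) = ax^3 + bx^2 + cx + d. Substituting each data point gives a linear system:
  -27a + 9b - 3c + d = -96
  -8a + 4b - 2c + d = -33
  -a + b - c + d = -6
  a + b + c + d = -12
Solving the system yields a = 2, b = -6, c = -5, d = -3.
So h(x) = 2x^3 - 6x^2 - 5x - 3.
Then h(0) = -3.

-3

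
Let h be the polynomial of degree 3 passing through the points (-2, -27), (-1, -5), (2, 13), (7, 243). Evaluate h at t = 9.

545

Write h(t) = at^3 + bt^2 + ct + d. Substituting each data point gives a linear system:
  -8a + 4b - 2c + d = -27
  -a + b - c + d = -5
  8a + 4b + 2c + d = 13
  343a + 49b + 7c + d = 243
Solving the system yields a = 1, b = -3, c = 6, d = 5.
So h(t) = t^3 - 3t^2 + 6t + 5.
Then h(9) = 545.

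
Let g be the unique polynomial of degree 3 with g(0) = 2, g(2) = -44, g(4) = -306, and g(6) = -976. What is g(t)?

Using the Lagrange interpolation formula with nodes 0, 2, 4, 6:
  L_0(t) = (t - 2)(t - 4)(t - 6) / -48
  L_1(t) = t(t - 4)(t - 6) / 16
  L_2(t) = t(t - 2)(t - 6) / -16
  L_3(t) = t(t - 2)(t - 4) / 48
Then g(t) = 2·L_0(t) - 44·L_1(t) - 306·L_2(t) - 976·L_3(t).
Expanding and collecting terms gives g(t) = -4t^3 - 3t^2 - t + 2.
Check: g(4) = -306. ✓

g(t) = -4t^3 - 3t^2 - t + 2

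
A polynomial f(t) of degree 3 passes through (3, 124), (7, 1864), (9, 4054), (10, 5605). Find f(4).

Using the Lagrange interpolation formula with nodes 3, 7, 9, 10:
  L_0(t) = (t - 7)(t - 9)(t - 10) / -168
  L_1(t) = (t - 3)(t - 9)(t - 10) / 24
  L_2(t) = (t - 3)(t - 7)(t - 10) / -12
  L_3(t) = (t - 3)(t - 7)(t - 9) / 21
Then f(t) = 124·L_0(t) + 1864·L_1(t) + 4054·L_2(t) + 5605·L_3(t).
Expanding and collecting terms gives f(t) = 6t^3 - 4t^2 + t - 5.
Evaluating at t = 4: f(4) = 319.

319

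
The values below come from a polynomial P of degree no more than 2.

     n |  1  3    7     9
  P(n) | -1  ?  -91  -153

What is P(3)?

The 3 known points determine the degree-2 polynomial uniquely.
Write P(n) = an^2 + bn + c. Substituting each data point gives a linear system:
  a + b + c = -1
  49a + 7b + c = -91
  81a + 9b + c = -153
Solving the system yields a = -2, b = 1, c = 0.
So P(n) = -2n^2 + n.
Then P(3) = -15.

-15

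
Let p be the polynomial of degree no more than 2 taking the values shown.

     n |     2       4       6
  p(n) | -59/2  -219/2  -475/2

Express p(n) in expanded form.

Write p(n) = an^2 + bn + c. Substituting each data point gives a linear system:
  4a + 2b + c = -59/2
  16a + 4b + c = -219/2
  36a + 6b + c = -475/2
Solving the system yields a = -6, b = -4, c = 5/2.
So p(n) = -6n^2 - 4n + 5/2.
Check: p(6) = -475/2. ✓

p(n) = -6n^2 - 4n + 5/2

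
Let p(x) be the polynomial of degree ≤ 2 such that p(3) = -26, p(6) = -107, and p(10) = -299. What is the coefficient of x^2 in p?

-3

Write p(x) = ax^2 + bx + c. Substituting each data point gives a linear system:
  9a + 3b + c = -26
  36a + 6b + c = -107
  100a + 10b + c = -299
Solving the system yields a = -3, b = 0, c = 1.
So p(x) = -3x² + 1.
The leading coefficient is -3.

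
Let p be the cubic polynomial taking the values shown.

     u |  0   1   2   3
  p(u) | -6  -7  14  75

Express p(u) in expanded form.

p(u) = 3u^3 + 2u^2 - 6u - 6

Using the Lagrange interpolation formula with nodes 0, 1, 2, 3:
  L_0(u) = (u - 1)(u - 2)(u - 3) / -6
  L_1(u) = u(u - 2)(u - 3) / 2
  L_2(u) = u(u - 1)(u - 3) / -2
  L_3(u) = u(u - 1)(u - 2) / 6
Then p(u) = -6·L_0(u) - 7·L_1(u) + 14·L_2(u) + 75·L_3(u).
Expanding and collecting terms gives p(u) = 3u³ + 2u² - 6u - 6.
Check: p(0) = -6. ✓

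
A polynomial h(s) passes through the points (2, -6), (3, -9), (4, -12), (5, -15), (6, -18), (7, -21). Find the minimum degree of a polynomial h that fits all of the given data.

1

Forward differences of the values at s = 2, 3, 4, 5, 6, 7:
  h  : -6  -9  -12  -15  -18  -21
  Δ  : -3  -3  -3  -3  -3
  Δ^2: 0  0  0  0
  Δ^3: 0  0  0
  Δ^4: 0  0
  Δ^5: 0
The first differences are constant (-3) and nonzero, while all higher differences vanish, so the minimal degree is 1.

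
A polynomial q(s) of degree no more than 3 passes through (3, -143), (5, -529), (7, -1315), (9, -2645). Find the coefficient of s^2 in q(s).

Write q(s) = as^3 + bs^2 + cs + d. Substituting each data point gives a linear system:
  27a + 9b + 3c + d = -143
  125a + 25b + 5c + d = -529
  343a + 49b + 7c + d = -1315
  729a + 81b + 9c + d = -2645
Solving the system yields a = -3, b = -5, c = -6, d = 1.
So q(s) = -3s^3 - 5s^2 - 6s + 1.
The coefficient of s^2 is -5.

-5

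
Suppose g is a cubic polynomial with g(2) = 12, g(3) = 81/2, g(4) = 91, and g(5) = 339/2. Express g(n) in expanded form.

g(n) = n^3 + 2n^2 - (1/2)n - 3

Using the Lagrange interpolation formula with nodes 2, 3, 4, 5:
  L_0(n) = (n - 3)(n - 4)(n - 5) / -6
  L_1(n) = (n - 2)(n - 4)(n - 5) / 2
  L_2(n) = (n - 2)(n - 3)(n - 5) / -2
  L_3(n) = (n - 2)(n - 3)(n - 4) / 6
Then g(n) = 12·L_0(n) + 81/2·L_1(n) + 91·L_2(n) + 339/2·L_3(n).
Expanding and collecting terms gives g(n) = n³ + 2n² - (1/2)n - 3.
Check: g(2) = 12. ✓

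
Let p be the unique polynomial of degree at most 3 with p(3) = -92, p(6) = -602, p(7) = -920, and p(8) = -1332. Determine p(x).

Using the Lagrange interpolation formula with nodes 3, 6, 7, 8:
  L_0(x) = (x - 6)(x - 7)(x - 8) / -60
  L_1(x) = (x - 3)(x - 7)(x - 8) / 6
  L_2(x) = (x - 3)(x - 6)(x - 8) / -4
  L_3(x) = (x - 3)(x - 6)(x - 7) / 10
Then p(x) = -92·L_0(x) - 602·L_1(x) - 920·L_2(x) - 1332·L_3(x).
Expanding and collecting terms gives p(x) = -2x^3 - 5x^2 + x + 4.
Check: p(7) = -920. ✓

p(x) = -2x^3 - 5x^2 + x + 4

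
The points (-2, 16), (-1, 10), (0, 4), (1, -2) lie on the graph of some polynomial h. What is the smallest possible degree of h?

Forward differences of the values at t = -2, -1, 0, 1:
  h  : 16  10  4  -2
  Δ  : -6  -6  -6
  Δ^2: 0  0
  Δ^3: 0
The first differences are constant (-6) and nonzero, while all higher differences vanish, so the minimal degree is 1.

1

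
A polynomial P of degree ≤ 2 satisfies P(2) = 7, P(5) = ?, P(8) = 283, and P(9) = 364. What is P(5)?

100

The 3 known points determine the degree-2 polynomial uniquely.
Write P(n) = an^2 + bn + c. Substituting each data point gives a linear system:
  4a + 2b + c = 7
  64a + 8b + c = 283
  81a + 9b + c = 364
Solving the system yields a = 5, b = -4, c = -5.
So P(n) = 5n^2 - 4n - 5.
Then P(5) = 100.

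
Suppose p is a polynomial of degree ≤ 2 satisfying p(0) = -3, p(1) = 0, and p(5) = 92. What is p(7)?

Write p(t) = at^2 + bt + c. Substituting each data point gives a linear system:
  c = -3
  a + b + c = 0
  25a + 5b + c = 92
Solving the system yields a = 4, b = -1, c = -3.
So p(t) = 4t^2 - t - 3.
Then p(7) = 186.

186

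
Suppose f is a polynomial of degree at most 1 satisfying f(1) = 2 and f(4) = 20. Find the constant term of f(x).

Write f(x) = ax + b. Substituting each data point gives a linear system:
  a + b = 2
  4a + b = 20
Solving the system yields a = 6, b = -4.
So f(x) = 6x - 4.
The constant term is -4.

-4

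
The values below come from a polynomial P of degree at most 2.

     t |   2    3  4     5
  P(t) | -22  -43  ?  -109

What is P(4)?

-72

On equispaced nodes a degree-2 polynomial has vanishing third forward difference, so
  - P(2) + 3·P(3) - 3·P(4) + P(5) = 0.
Substituting the known values and solving for P(4):
  -3·P(4) = 216
  P(4) = -72.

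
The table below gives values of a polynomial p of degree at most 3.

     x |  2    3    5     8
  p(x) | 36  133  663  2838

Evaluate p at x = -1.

-15

Using the Lagrange interpolation formula with nodes 2, 3, 5, 8:
  L_0(x) = (x - 3)(x - 5)(x - 8) / -18
  L_1(x) = (x - 2)(x - 5)(x - 8) / 10
  L_2(x) = (x - 2)(x - 3)(x - 8) / -18
  L_3(x) = (x - 2)(x - 3)(x - 5) / 90
Then p(x) = 36·L_0(x) + 133·L_1(x) + 663·L_2(x) + 2838·L_3(x).
Expanding and collecting terms gives p(x) = 6x^3 - 4x^2 + 3x - 2.
Evaluating at x = -1: p(-1) = -15.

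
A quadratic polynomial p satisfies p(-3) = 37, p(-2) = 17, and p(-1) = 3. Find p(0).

-5

Write p(u) = au^2 + bu + c. Substituting each data point gives a linear system:
  9a - 3b + c = 37
  4a - 2b + c = 17
  a - b + c = 3
Solving the system yields a = 3, b = -5, c = -5.
So p(u) = 3u^2 - 5u - 5.
Then p(0) = -5.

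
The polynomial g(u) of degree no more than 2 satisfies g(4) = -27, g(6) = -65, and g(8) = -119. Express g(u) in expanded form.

g(u) = -2u^2 + u + 1

Using the Lagrange interpolation formula with nodes 4, 6, 8:
  L_0(u) = (u - 6)(u - 8) / 8
  L_1(u) = (u - 4)(u - 8) / -4
  L_2(u) = (u - 4)(u - 6) / 8
Then g(u) = -27·L_0(u) - 65·L_1(u) - 119·L_2(u).
Expanding and collecting terms gives g(u) = -2u^2 + u + 1.
Check: g(6) = -65. ✓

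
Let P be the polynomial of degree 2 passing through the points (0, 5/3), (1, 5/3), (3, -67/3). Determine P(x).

Write P(x) = ax^2 + bx + c. Substituting each data point gives a linear system:
  c = 5/3
  a + b + c = 5/3
  9a + 3b + c = -67/3
Solving the system yields a = -4, b = 4, c = 5/3.
So P(x) = -4x^2 + 4x + 5/3.
Check: P(0) = 5/3. ✓

P(x) = -4x^2 + 4x + 5/3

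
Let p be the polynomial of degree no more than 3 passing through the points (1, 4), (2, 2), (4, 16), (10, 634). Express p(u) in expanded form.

p(u) = u^3 - 4u^2 + 3u + 4

Write p(u) = au^3 + bu^2 + cu + d. Substituting each data point gives a linear system:
  a + b + c + d = 4
  8a + 4b + 2c + d = 2
  64a + 16b + 4c + d = 16
  1000a + 100b + 10c + d = 634
Solving the system yields a = 1, b = -4, c = 3, d = 4.
So p(u) = u^3 - 4u^2 + 3u + 4.
Check: p(2) = 2. ✓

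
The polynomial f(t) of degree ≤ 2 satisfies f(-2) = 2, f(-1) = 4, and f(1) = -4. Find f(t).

Using the Lagrange interpolation formula with nodes -2, -1, 1:
  L_0(t) = (t + 1)(t - 1) / 3
  L_1(t) = (t + 2)(t - 1) / -2
  L_2(t) = (t + 2)(t + 1) / 6
Then f(t) = 2·L_0(t) + 4·L_1(t) - 4·L_2(t).
Expanding and collecting terms gives f(t) = -2t^2 - 4t + 2.
Check: f(-2) = 2. ✓

f(t) = -2t^2 - 4t + 2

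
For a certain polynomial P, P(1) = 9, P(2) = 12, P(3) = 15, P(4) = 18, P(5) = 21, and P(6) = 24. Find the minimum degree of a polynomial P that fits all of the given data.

1

Forward differences of the values at s = 1, 2, 3, 4, 5, 6:
  P  : 9  12  15  18  21  24
  Δ  : 3  3  3  3  3
  Δ^2: 0  0  0  0
  Δ^3: 0  0  0
  Δ^4: 0  0
  Δ^5: 0
The first differences are constant (3) and nonzero, while all higher differences vanish, so the minimal degree is 1.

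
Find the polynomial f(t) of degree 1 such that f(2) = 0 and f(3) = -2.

Write f(t) = at + b. Substituting each data point gives a linear system:
  2a + b = 0
  3a + b = -2
Solving the system yields a = -2, b = 4.
So f(t) = -2t + 4.
Check: f(2) = 0. ✓

f(t) = -2t + 4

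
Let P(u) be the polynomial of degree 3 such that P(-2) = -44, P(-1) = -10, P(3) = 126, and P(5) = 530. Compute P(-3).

Using the Lagrange interpolation formula with nodes -2, -1, 3, 5:
  L_0(u) = (u + 1)(u - 3)(u - 5) / -35
  L_1(u) = (u + 2)(u - 3)(u - 5) / 24
  L_2(u) = (u + 2)(u + 1)(u - 5) / -40
  L_3(u) = (u + 2)(u + 1)(u - 3) / 84
Then P(u) = -44·L_0(u) - 10·L_1(u) + 126·L_2(u) + 530·L_3(u).
Expanding and collecting terms gives P(u) = 4u^3 + 6u.
Evaluating at u = -3: P(-3) = -126.

-126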